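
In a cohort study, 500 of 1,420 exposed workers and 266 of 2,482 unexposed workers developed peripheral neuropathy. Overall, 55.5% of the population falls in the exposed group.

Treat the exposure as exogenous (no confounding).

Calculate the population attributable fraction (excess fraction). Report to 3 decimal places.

PAF ≈ 0.559

p₁ = P(outcome | exposed) = 500/1420 = 0.35211
p₀ = P(outcome | unexposed) = 266/2482 = 0.10717
Overall risk P(Y=1) = π·p₁ + (1−π)·p₀ = 0.555×0.35211 + 0.445×0.10717 = 0.24311.
Under exogeneity, PAF = [P(Y=1) − p₀] / P(Y=1).
PAF = (0.24311 − 0.10717) / 0.24311 ≈ 0.5592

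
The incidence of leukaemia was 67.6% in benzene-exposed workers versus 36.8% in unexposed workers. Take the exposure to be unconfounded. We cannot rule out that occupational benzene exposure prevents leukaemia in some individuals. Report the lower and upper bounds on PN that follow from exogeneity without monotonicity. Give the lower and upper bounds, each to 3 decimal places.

p₁ = 0.676, p₀ = 0.368.
Under exogeneity alone the bounds on PN are max{0,(p₁−p₀)/p₁} ≤ PN ≤ min{1,(1−p₀)/p₁}.
  lower = (p₁ − p₀)/p₁ = 0.308 / 0.676 ≈ 0.4556
  upper = min{1, (1 − p₀)/p₁} = 0.632 / 0.676 ≈ 0.9349

0.456 ≤ PN ≤ 0.935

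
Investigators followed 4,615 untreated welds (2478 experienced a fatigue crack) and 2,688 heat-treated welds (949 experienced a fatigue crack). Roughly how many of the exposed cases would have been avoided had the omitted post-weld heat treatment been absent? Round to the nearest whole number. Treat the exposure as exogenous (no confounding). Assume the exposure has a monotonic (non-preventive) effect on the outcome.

p₁ = P(outcome | exposed) = 2478/4615 = 0.53694
p₀ = P(outcome | unexposed) = 949/2688 = 0.35305
PN = (p₁ − p₀)/p₁ = (0.53694 − 0.35305) / 0.53694 ≈ 0.34248.
Attributable cases ≈ PN × (exposed cases) = 0.34248 × 2478 ≈ 848.67.

about 849 cases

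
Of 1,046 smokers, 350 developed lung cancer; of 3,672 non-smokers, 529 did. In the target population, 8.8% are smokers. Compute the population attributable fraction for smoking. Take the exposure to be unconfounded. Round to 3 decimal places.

PAF ≈ 0.104

p₁ = P(outcome | exposed) = 350/1046 = 0.33461
p₀ = P(outcome | unexposed) = 529/3672 = 0.14406
Overall risk P(Y=1) = π·p₁ + (1−π)·p₀ = 0.088×0.33461 + 0.912×0.14406 = 0.16083.
Under exogeneity, PAF = [P(Y=1) − p₀] / P(Y=1).
PAF = (0.16083 − 0.14406) / 0.16083 ≈ 0.1043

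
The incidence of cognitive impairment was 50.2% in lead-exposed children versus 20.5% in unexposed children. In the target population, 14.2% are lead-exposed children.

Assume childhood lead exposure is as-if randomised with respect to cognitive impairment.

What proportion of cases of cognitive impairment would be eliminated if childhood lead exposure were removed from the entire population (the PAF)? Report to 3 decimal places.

p₁ = 0.502, p₀ = 0.205.
Overall risk P(Y=1) = π·p₁ + (1−π)·p₀ = 0.142×0.502 + 0.858×0.205 = 0.24717.
Under exogeneity, PAF = [P(Y=1) − p₀] / P(Y=1).
PAF = (0.24717 − 0.205) / 0.24717 ≈ 0.1706

PAF ≈ 0.171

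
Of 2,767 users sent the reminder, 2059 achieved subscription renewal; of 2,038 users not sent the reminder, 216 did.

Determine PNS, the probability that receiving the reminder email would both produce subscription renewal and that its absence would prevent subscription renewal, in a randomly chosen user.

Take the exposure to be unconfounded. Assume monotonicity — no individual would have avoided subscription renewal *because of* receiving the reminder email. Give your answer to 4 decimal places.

PNS ≈ 0.6381

p₁ = P(outcome | exposed) = 2059/2767 = 0.74413
p₀ = P(outcome | unexposed) = 216/2038 = 0.10599
Under exogeneity and monotonicity, PNS = p₁ − p₀.
PNS = 0.74413 − 0.10599 = 0.63814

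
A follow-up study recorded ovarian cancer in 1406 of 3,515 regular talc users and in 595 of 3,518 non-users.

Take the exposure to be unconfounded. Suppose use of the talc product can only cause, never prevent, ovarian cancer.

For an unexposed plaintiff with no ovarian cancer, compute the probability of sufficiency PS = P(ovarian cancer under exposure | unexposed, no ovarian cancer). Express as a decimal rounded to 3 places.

PS ≈ 0.278

p₁ = P(outcome | exposed) = 1406/3515 = 0.4
p₀ = P(outcome | unexposed) = 595/3518 = 0.16913
Under exogeneity and monotonicity, PS = (p₁ − p₀) / (1 − p₀).
PS = (0.4 − 0.16913) / (1 − 0.16913) = 0.23087 / 0.83087 ≈ 0.2779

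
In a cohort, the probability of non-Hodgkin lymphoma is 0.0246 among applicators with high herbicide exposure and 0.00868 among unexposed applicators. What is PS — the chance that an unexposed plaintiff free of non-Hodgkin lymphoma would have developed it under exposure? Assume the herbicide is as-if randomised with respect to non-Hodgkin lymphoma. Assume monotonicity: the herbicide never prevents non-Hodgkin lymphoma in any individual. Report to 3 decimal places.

PS ≈ 0.016

Let p₁ = 0.0246, p₀ = 0.00868.
Under exogeneity and monotonicity, PS = (p₁ − p₀) / (1 − p₀).
PS = (0.0246 − 0.00868) / (1 − 0.00868) = 0.01592 / 0.99132 ≈ 0.0161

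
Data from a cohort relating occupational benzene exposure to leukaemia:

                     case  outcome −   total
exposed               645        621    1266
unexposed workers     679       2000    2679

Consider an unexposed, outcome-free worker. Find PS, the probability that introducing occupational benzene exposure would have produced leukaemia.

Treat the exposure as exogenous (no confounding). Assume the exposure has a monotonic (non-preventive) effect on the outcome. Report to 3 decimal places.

PS ≈ 0.343

p₁ = P(outcome | exposed) = 645/1266 = 0.50948
p₀ = P(outcome | unexposed) = 679/2679 = 0.25345
Under exogeneity and monotonicity, PS = (p₁ − p₀) / (1 − p₀).
PS = (0.50948 − 0.25345) / (1 − 0.25345) = 0.25603 / 0.74655 ≈ 0.3429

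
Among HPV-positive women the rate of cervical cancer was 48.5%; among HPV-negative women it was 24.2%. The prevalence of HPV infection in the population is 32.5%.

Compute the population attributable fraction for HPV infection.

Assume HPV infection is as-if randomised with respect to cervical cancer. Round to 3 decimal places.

p₁ = 0.485, p₀ = 0.242.
Overall risk P(Y=1) = π·p₁ + (1−π)·p₀ = 0.325×0.485 + 0.675×0.242 = 0.32098.
Under exogeneity, PAF = [P(Y=1) − p₀] / P(Y=1).
PAF = (0.32098 − 0.242) / 0.32098 ≈ 0.2460

PAF ≈ 0.246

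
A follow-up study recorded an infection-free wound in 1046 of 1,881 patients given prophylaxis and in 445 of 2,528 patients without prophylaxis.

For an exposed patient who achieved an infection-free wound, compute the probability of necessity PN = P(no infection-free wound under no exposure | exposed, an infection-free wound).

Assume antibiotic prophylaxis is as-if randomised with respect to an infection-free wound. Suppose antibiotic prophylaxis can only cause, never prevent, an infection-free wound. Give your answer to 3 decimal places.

PN ≈ 0.683

p₁ = P(outcome | exposed) = 1046/1881 = 0.55609
p₀ = P(outcome | unexposed) = 445/2528 = 0.17603
Under exogeneity and monotonicity, PN = (p₁ − p₀) / p₁.
PN = (0.55609 − 0.17603) / 0.55609 = 0.38006 / 0.55609 ≈ 0.6835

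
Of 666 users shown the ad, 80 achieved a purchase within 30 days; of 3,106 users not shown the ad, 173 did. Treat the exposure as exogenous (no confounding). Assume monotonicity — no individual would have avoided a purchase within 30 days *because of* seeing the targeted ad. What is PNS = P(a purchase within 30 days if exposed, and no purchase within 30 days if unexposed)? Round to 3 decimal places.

PNS ≈ 0.064

p₁ = P(outcome | exposed) = 80/666 = 0.12012
p₀ = P(outcome | unexposed) = 173/3106 = 0.055699
Under exogeneity and monotonicity, PNS = p₁ − p₀.
PNS = 0.12012 − 0.055699 = 0.064421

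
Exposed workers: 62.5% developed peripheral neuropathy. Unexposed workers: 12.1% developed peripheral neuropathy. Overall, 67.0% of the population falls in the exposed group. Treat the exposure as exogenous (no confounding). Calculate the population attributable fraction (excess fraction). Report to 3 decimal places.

p₁ = 0.625, p₀ = 0.121.
Overall risk P(Y=1) = π·p₁ + (1−π)·p₀ = 0.67×0.625 + 0.33×0.121 = 0.45868.
Under exogeneity, PAF = [P(Y=1) − p₀] / P(Y=1).
PAF = (0.45868 − 0.121) / 0.45868 ≈ 0.7362

PAF ≈ 0.736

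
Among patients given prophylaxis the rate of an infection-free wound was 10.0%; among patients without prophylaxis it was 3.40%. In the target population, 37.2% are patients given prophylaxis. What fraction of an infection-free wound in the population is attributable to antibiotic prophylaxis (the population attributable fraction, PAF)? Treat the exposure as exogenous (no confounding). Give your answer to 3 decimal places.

PAF ≈ 0.419

p₁ = 0.1, p₀ = 0.034.
Overall risk P(Y=1) = π·p₁ + (1−π)·p₀ = 0.372×0.1 + 0.628×0.034 = 0.058552.
Under exogeneity, PAF = [P(Y=1) − p₀] / P(Y=1).
PAF = (0.058552 − 0.034) / 0.058552 ≈ 0.4193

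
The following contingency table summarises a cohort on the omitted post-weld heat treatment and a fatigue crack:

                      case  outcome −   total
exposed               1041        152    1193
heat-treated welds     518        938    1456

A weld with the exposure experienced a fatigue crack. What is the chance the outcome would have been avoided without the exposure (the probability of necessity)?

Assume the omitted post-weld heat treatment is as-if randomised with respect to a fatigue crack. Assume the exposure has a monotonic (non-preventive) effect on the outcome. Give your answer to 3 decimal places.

p₁ = P(outcome | exposed) = 1041/1193 = 0.87259
p₀ = P(outcome | unexposed) = 518/1456 = 0.35577
Under exogeneity and monotonicity, PN = (p₁ − p₀) / p₁.
PN = (0.87259 − 0.35577) / 0.87259 = 0.51682 / 0.87259 ≈ 0.5923

PN ≈ 0.592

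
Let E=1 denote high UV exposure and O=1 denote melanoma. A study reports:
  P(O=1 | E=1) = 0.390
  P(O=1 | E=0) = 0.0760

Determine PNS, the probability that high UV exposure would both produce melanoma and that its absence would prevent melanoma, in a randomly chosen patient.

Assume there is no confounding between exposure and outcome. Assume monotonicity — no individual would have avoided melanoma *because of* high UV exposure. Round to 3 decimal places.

PNS ≈ 0.314

Let p₁ = 0.39, p₀ = 0.076.
Under exogeneity and monotonicity, PNS = p₁ − p₀.
PNS = 0.39 − 0.076 = 0.314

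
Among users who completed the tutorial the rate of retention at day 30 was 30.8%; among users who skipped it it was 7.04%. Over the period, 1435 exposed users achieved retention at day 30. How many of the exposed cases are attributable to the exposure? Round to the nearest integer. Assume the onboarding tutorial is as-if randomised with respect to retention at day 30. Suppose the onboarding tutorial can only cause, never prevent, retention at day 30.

about 1107 cases

p₁ = 0.308, p₀ = 0.0704.
PN = (p₁ − p₀)/p₁ = (0.308 − 0.0704) / 0.308 ≈ 0.77143.
Attributable cases ≈ PN × (exposed cases) = 0.77143 × 1435 ≈ 1107.00.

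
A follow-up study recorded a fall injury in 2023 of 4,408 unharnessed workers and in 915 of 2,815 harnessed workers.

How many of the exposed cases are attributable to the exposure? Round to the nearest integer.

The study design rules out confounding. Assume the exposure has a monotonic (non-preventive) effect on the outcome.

about 590 cases

p₁ = P(outcome | exposed) = 2023/4408 = 0.45894
p₀ = P(outcome | unexposed) = 915/2815 = 0.32504
PN = (p₁ − p₀)/p₁ = (0.45894 − 0.32504) / 0.45894 ≈ 0.29175.
Attributable cases ≈ PN × (exposed cases) = 0.29175 × 2023 ≈ 590.20.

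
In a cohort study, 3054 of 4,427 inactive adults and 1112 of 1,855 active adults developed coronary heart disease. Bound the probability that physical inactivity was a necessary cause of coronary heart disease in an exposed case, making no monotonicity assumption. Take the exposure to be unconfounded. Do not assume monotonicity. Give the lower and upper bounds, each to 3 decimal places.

p₁ = P(outcome | exposed) = 3054/4427 = 0.68986
p₀ = P(outcome | unexposed) = 1112/1855 = 0.59946
Under exogeneity alone the bounds on PN are max{0,(p₁−p₀)/p₁} ≤ PN ≤ min{1,(1−p₀)/p₁}.
  lower = (p₁ − p₀)/p₁ = 0.090397 / 0.68986 ≈ 0.1310
  upper = min{1, (1 − p₀)/p₁} = 0.40054 / 0.68986 ≈ 0.5806

0.131 ≤ PN ≤ 0.581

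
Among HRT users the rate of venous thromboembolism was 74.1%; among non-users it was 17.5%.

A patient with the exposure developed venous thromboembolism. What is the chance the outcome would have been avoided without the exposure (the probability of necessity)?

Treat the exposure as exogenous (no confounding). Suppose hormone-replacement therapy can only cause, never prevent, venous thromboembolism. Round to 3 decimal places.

PN ≈ 0.764

p₁ = 0.741, p₀ = 0.175.
Under exogeneity and monotonicity, PN = (p₁ − p₀) / p₁.
PN = (0.741 − 0.175) / 0.741 = 0.566 / 0.741 ≈ 0.7638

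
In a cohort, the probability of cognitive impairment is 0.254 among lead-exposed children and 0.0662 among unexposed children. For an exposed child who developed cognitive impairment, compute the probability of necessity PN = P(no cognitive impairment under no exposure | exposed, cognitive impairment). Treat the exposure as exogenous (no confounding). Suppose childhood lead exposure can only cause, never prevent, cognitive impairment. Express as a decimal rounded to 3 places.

Let p₁ = 0.254, p₀ = 0.0662.
Under exogeneity and monotonicity, PN = (p₁ − p₀) / p₁.
PN = (0.254 − 0.0662) / 0.254 = 0.1878 / 0.254 ≈ 0.7394

PN ≈ 0.739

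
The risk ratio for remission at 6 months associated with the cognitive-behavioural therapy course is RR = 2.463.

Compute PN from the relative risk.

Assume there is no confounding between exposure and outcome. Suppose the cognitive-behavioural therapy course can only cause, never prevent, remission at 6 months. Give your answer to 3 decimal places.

Under exogeneity and monotonicity, PN = (RR − 1) / RR = 1 − 1/RR.
PN = (2.463 − 1) / 2.463 = 1.463 / 2.463 ≈ 0.5940

PN ≈ 0.594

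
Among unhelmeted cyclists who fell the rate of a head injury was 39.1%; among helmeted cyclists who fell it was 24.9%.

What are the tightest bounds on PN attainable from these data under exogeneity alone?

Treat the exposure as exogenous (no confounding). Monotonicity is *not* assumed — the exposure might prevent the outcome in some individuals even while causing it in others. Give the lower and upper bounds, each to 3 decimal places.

0.363 ≤ PN ≤ 1.000

p₁ = 0.391, p₀ = 0.249.
Under exogeneity alone the bounds on PN are max{0,(p₁−p₀)/p₁} ≤ PN ≤ min{1,(1−p₀)/p₁}.
  lower = (p₁ − p₀)/p₁ = 0.142 / 0.391 ≈ 0.3632
  upper = min{1, (1 − p₀)/p₁} = 0.751 / 0.391 ≈ 1.9207 → capped at 1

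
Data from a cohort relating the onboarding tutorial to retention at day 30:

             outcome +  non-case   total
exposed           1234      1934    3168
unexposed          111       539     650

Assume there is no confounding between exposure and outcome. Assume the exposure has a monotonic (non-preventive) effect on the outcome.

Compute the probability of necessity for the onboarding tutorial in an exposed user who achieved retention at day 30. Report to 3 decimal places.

PN ≈ 0.562

p₁ = P(outcome | exposed) = 1234/3168 = 0.38952
p₀ = P(outcome | unexposed) = 111/650 = 0.17077
Under exogeneity and monotonicity, PN = (p₁ − p₀)/p₁.
PN = (0.38952 − 0.17077) / 0.38952 ≈ 0.5616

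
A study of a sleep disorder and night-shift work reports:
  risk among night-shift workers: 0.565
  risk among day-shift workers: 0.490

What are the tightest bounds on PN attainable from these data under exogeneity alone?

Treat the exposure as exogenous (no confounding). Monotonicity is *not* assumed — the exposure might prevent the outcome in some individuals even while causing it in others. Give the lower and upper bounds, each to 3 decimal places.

0.133 ≤ PN ≤ 0.903

Let p₁ = 0.565, p₀ = 0.49.
Under exogeneity alone the bounds on PN are max{0,(p₁−p₀)/p₁} ≤ PN ≤ min{1,(1−p₀)/p₁}.
  lower = (p₁ − p₀)/p₁ = 0.075 / 0.565 ≈ 0.1327
  upper = min{1, (1 − p₀)/p₁} = 0.51 / 0.565 ≈ 0.9027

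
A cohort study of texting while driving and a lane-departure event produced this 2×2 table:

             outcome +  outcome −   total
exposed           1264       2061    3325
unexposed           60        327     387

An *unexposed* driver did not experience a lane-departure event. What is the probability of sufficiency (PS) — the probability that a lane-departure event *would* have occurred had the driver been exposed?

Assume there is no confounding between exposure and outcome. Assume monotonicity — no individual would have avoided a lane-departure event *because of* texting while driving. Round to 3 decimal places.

p₁ = P(outcome | exposed) = 1264/3325 = 0.38015
p₀ = P(outcome | unexposed) = 60/387 = 0.15504
Under exogeneity and monotonicity, PS = (p₁ − p₀) / (1 − p₀).
PS = (0.38015 − 0.15504) / (1 − 0.15504) = 0.22511 / 0.84496 ≈ 0.2664

PS ≈ 0.266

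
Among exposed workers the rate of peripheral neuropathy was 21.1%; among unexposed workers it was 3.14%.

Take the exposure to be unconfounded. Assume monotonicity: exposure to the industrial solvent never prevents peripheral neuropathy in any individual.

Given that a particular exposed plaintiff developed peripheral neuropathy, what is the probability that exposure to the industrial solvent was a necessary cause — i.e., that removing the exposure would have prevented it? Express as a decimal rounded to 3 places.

PN ≈ 0.851

p₁ = 0.211, p₀ = 0.0314.
Under exogeneity and monotonicity, PN = (p₁ − p₀) / p₁.
PN = (0.211 − 0.0314) / 0.211 = 0.1796 / 0.211 ≈ 0.8512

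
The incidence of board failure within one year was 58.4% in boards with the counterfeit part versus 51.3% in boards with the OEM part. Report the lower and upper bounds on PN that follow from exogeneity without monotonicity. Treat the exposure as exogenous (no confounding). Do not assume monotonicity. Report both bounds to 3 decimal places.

p₁ = 0.584, p₀ = 0.513.
Under exogeneity alone the bounds on PN are max{0,(p₁−p₀)/p₁} ≤ PN ≤ min{1,(1−p₀)/p₁}.
  lower = (p₁ − p₀)/p₁ = 0.071 / 0.584 ≈ 0.1216
  upper = min{1, (1 − p₀)/p₁} = 0.487 / 0.584 ≈ 0.8339

0.122 ≤ PN ≤ 0.834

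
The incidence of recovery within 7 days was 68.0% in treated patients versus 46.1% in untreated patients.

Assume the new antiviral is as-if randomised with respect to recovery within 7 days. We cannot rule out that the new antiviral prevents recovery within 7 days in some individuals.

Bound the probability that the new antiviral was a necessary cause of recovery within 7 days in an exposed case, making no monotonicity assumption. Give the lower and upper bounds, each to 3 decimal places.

0.322 ≤ PN ≤ 0.793

p₁ = 0.68, p₀ = 0.461.
Under exogeneity alone the bounds on PN are max{0,(p₁−p₀)/p₁} ≤ PN ≤ min{1,(1−p₀)/p₁}.
  lower = (p₁ − p₀)/p₁ = 0.219 / 0.68 ≈ 0.3221
  upper = min{1, (1 − p₀)/p₁} = 0.539 / 0.68 ≈ 0.7926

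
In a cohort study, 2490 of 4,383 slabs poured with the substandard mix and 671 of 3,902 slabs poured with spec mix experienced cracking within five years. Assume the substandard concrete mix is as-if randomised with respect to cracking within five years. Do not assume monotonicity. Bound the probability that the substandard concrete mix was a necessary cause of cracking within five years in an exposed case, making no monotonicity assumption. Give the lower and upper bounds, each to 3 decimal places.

p₁ = P(outcome | exposed) = 2490/4383 = 0.5681
p₀ = P(outcome | unexposed) = 671/3902 = 0.17196
Under exogeneity alone the bounds on PN are max{0,(p₁−p₀)/p₁} ≤ PN ≤ min{1,(1−p₀)/p₁}.
  lower = (p₁ − p₀)/p₁ = 0.39614 / 0.5681 ≈ 0.6973
  upper = min{1, (1 − p₀)/p₁} = 0.82804 / 0.5681 ≈ 1.4575 → capped at 1

0.697 ≤ PN ≤ 1.000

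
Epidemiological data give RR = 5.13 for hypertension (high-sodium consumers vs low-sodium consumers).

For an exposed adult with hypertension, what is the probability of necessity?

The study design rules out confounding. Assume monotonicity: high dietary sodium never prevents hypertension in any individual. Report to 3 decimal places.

Under exogeneity and monotonicity, PN = (RR − 1) / RR = 1 − 1/RR.
PN = (5.13 − 1) / 5.13 = 4.13 / 5.13 ≈ 0.8051

PN ≈ 0.805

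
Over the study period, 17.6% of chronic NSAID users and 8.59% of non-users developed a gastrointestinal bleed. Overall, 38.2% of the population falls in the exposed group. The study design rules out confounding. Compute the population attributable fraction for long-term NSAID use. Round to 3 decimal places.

PAF ≈ 0.286

p₁ = 0.176, p₀ = 0.0859.
Overall risk P(Y=1) = π·p₁ + (1−π)·p₀ = 0.382×0.176 + 0.618×0.0859 = 0.12032.
Under exogeneity, PAF = [P(Y=1) − p₀] / P(Y=1).
PAF = (0.12032 − 0.0859) / 0.12032 ≈ 0.2861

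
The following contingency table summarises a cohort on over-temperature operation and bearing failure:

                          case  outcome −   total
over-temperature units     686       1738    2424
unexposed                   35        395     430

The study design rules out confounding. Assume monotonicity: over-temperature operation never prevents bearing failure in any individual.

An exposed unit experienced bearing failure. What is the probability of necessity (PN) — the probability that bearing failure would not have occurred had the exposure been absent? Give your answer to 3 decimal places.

PN ≈ 0.712

p₁ = P(outcome | exposed) = 686/2424 = 0.283
p₀ = P(outcome | unexposed) = 35/430 = 0.081395
Under exogeneity and monotonicity, PN = (p₁ − p₀)/p₁.
PN = (0.283 − 0.081395) / 0.283 ≈ 0.7124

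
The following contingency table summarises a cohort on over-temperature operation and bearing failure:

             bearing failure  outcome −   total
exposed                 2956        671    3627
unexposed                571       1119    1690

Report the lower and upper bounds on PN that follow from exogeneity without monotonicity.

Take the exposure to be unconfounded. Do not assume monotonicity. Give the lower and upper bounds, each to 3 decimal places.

0.585 ≤ PN ≤ 0.812

p₁ = P(outcome | exposed) = 2956/3627 = 0.815
p₀ = P(outcome | unexposed) = 571/1690 = 0.33787
Under exogeneity alone the bounds on PN are max{0,(p₁−p₀)/p₁} ≤ PN ≤ min{1,(1−p₀)/p₁}.
  lower = (p₁ − p₀)/p₁ = 0.47713 / 0.815 ≈ 0.5854
  upper = min{1, (1 − p₀)/p₁} = 0.66213 / 0.815 ≈ 0.8124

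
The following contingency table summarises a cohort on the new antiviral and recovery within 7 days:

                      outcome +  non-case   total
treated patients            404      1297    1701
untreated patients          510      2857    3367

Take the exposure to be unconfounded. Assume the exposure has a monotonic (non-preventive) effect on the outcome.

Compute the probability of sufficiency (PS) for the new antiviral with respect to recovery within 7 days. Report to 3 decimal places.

p₁ = P(outcome | exposed) = 404/1701 = 0.23751
p₀ = P(outcome | unexposed) = 510/3367 = 0.15147
Under exogeneity and monotonicity, PS = (p₁ − p₀)/(1 − p₀).
PS = (0.23751 − 0.15147) / 0.84853 ≈ 0.1014

PS ≈ 0.101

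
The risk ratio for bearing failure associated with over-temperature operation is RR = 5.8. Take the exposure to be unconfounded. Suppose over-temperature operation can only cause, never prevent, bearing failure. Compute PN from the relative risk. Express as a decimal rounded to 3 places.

Under exogeneity and monotonicity, PN = (RR − 1) / RR = 1 − 1/RR.
PN = (5.8 − 1) / 5.8 = 4.8 / 5.8 ≈ 0.8276

PN ≈ 0.828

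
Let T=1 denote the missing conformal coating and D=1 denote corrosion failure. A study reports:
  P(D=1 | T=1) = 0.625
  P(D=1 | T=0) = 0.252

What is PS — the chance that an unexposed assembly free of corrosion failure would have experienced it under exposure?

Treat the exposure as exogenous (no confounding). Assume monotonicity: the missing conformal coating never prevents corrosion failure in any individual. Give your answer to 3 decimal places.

PS ≈ 0.499

Let p₁ = 0.625, p₀ = 0.252.
Under exogeneity and monotonicity, PS = (p₁ − p₀) / (1 − p₀).
PS = (0.625 − 0.252) / (1 − 0.252) = 0.373 / 0.748 ≈ 0.4987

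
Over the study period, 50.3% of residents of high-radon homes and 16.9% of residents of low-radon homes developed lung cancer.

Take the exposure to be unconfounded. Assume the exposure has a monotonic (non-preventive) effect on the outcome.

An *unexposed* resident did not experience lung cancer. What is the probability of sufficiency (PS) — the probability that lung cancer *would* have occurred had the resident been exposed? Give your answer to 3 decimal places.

PS ≈ 0.402

p₁ = 0.503, p₀ = 0.169.
Under exogeneity and monotonicity, PS = (p₁ − p₀) / (1 − p₀).
PS = (0.503 − 0.169) / (1 − 0.169) = 0.334 / 0.831 ≈ 0.4019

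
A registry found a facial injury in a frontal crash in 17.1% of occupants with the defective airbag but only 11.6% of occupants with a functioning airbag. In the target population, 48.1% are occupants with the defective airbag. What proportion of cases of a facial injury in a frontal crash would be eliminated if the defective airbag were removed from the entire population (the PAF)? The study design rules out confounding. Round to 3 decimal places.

PAF ≈ 0.186

p₁ = 0.171, p₀ = 0.116.
Overall risk P(Y=1) = π·p₁ + (1−π)·p₀ = 0.481×0.171 + 0.519×0.116 = 0.14245.
Under exogeneity, PAF = [P(Y=1) − p₀] / P(Y=1).
PAF = (0.14245 − 0.116) / 0.14245 ≈ 0.1857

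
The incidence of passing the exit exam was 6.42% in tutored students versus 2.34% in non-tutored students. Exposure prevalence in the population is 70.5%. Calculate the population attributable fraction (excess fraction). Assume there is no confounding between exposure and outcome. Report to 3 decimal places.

PAF ≈ 0.551

p₁ = 0.0642, p₀ = 0.0234.
Overall risk P(Y=1) = π·p₁ + (1−π)·p₀ = 0.705×0.0642 + 0.295×0.0234 = 0.052164.
Under exogeneity, PAF = [P(Y=1) − p₀] / P(Y=1).
PAF = (0.052164 − 0.0234) / 0.052164 ≈ 0.5514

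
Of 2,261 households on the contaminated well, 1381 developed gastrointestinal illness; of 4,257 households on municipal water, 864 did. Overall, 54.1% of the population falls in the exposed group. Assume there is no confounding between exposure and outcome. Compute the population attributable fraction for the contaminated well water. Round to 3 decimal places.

PAF ≈ 0.521

p₁ = P(outcome | exposed) = 1381/2261 = 0.61079
p₀ = P(outcome | unexposed) = 864/4257 = 0.20296
Overall risk P(Y=1) = π·p₁ + (1−π)·p₀ = 0.541×0.61079 + 0.459×0.20296 = 0.4236.
Under exogeneity, PAF = [P(Y=1) − p₀] / P(Y=1).
PAF = (0.4236 − 0.20296) / 0.4236 ≈ 0.5209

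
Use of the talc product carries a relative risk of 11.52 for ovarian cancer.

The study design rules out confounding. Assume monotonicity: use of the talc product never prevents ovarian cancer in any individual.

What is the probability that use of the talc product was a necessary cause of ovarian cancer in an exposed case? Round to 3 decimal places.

Under exogeneity and monotonicity, PN = (RR − 1) / RR = 1 − 1/RR.
PN = (11.52 − 1) / 11.52 = 10.52 / 11.52 ≈ 0.9132

PN ≈ 0.913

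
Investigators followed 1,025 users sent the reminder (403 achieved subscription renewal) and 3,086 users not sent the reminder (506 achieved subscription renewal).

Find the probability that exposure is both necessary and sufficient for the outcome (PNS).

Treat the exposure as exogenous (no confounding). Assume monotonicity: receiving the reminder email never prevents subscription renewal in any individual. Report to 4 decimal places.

PNS ≈ 0.2292

p₁ = P(outcome | exposed) = 403/1025 = 0.39317
p₀ = P(outcome | unexposed) = 506/3086 = 0.16397
Under exogeneity and monotonicity, PNS = p₁ − p₀.
PNS = 0.39317 − 0.16397 = 0.2292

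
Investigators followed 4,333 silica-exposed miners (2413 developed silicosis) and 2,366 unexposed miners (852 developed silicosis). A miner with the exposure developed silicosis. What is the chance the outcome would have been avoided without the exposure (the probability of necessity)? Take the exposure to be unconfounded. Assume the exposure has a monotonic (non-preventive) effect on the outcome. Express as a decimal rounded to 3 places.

PN ≈ 0.353

p₁ = P(outcome | exposed) = 2413/4333 = 0.55689
p₀ = P(outcome | unexposed) = 852/2366 = 0.3601
Under exogeneity and monotonicity, PN = (p₁ − p₀) / p₁.
PN = (0.55689 − 0.3601) / 0.55689 = 0.19679 / 0.55689 ≈ 0.3534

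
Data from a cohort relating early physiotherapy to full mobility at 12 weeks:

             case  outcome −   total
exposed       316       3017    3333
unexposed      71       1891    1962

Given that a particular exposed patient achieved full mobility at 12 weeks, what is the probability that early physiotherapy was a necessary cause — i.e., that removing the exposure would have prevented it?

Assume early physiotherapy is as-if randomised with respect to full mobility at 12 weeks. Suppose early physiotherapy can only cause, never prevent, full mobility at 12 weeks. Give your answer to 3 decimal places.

p₁ = P(outcome | exposed) = 316/3333 = 0.094809
p₀ = P(outcome | unexposed) = 71/1962 = 0.036188
Under exogeneity and monotonicity, PN = (p₁ − p₀)/p₁.
PN = (0.094809 − 0.036188) / 0.094809 ≈ 0.6183

PN ≈ 0.618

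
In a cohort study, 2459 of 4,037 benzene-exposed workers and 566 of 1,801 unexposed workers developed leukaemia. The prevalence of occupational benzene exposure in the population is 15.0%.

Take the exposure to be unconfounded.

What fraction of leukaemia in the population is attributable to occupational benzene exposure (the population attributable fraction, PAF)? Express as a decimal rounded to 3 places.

p₁ = P(outcome | exposed) = 2459/4037 = 0.60912
p₀ = P(outcome | unexposed) = 566/1801 = 0.31427
Overall risk P(Y=1) = π·p₁ + (1−π)·p₀ = 0.15×0.60912 + 0.85×0.31427 = 0.3585.
Under exogeneity, PAF = [P(Y=1) − p₀] / P(Y=1).
PAF = (0.3585 − 0.31427) / 0.3585 ≈ 0.1234

PAF ≈ 0.123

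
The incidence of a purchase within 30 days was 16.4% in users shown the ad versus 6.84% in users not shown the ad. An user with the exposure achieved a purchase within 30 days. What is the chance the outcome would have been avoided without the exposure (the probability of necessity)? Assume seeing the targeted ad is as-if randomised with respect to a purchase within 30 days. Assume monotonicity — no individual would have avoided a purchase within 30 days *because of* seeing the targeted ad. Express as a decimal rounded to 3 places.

PN ≈ 0.583

p₁ = 0.164, p₀ = 0.0684.
Under exogeneity and monotonicity, PN = (p₁ − p₀) / p₁.
PN = (0.164 − 0.0684) / 0.164 = 0.0956 / 0.164 ≈ 0.5829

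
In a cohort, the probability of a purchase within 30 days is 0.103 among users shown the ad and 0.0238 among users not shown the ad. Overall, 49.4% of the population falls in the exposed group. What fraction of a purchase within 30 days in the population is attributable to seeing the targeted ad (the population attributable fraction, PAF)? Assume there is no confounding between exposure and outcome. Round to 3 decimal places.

Let p₁ = 0.103, p₀ = 0.0238.
Overall risk P(Y=1) = π·p₁ + (1−π)·p₀ = 0.494×0.103 + 0.506×0.0238 = 0.062925.
Under exogeneity, PAF = [P(Y=1) − p₀] / P(Y=1).
PAF = (0.062925 − 0.0238) / 0.062925 ≈ 0.6218

PAF ≈ 0.622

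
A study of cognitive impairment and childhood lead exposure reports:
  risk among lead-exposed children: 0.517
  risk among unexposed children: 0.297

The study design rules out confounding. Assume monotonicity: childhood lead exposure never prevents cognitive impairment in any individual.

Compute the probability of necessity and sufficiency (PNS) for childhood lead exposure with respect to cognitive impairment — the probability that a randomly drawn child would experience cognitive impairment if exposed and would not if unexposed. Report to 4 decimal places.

PNS ≈ 0.2200

Let p₁ = 0.517, p₀ = 0.297.
Under exogeneity and monotonicity, PNS = p₁ − p₀.
PNS = 0.517 − 0.297 = 0.22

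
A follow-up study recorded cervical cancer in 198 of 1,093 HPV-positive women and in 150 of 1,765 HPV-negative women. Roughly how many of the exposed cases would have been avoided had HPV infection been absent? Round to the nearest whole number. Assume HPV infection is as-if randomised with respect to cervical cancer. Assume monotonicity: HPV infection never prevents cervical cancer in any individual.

about 105 cases

p₁ = P(outcome | exposed) = 198/1093 = 0.18115
p₀ = P(outcome | unexposed) = 150/1765 = 0.084986
PN = (p₁ − p₀)/p₁ = (0.18115 − 0.084986) / 0.18115 ≈ 0.53086.
Attributable cases ≈ PN × (exposed cases) = 0.53086 × 198 ≈ 105.11.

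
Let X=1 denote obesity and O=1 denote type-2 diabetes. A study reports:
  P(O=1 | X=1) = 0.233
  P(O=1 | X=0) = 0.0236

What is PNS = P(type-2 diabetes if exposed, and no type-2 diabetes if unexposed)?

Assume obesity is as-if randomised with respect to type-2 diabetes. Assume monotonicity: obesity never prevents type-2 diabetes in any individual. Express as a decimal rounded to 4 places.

Let p₁ = 0.233, p₀ = 0.0236.
Under exogeneity and monotonicity, PNS = p₁ − p₀.
PNS = 0.233 − 0.0236 = 0.2094

PNS ≈ 0.2094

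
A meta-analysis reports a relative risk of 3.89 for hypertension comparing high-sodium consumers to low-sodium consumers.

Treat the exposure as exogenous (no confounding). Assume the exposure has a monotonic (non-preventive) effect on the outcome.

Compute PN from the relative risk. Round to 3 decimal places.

Under exogeneity and monotonicity, PN = (RR − 1) / RR = 1 − 1/RR.
PN = (3.89 − 1) / 3.89 = 2.89 / 3.89 ≈ 0.7429

PN ≈ 0.743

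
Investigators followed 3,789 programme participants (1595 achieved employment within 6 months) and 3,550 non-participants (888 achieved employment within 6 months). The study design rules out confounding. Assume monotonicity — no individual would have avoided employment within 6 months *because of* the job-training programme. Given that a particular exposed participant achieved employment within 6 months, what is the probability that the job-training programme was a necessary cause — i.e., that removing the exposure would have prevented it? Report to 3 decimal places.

PN ≈ 0.406

p₁ = P(outcome | exposed) = 1595/3789 = 0.42096
p₀ = P(outcome | unexposed) = 888/3550 = 0.25014
Under exogeneity and monotonicity, PN = (p₁ − p₀) / p₁.
PN = (0.42096 − 0.25014) / 0.42096 = 0.17081 / 0.42096 ≈ 0.4058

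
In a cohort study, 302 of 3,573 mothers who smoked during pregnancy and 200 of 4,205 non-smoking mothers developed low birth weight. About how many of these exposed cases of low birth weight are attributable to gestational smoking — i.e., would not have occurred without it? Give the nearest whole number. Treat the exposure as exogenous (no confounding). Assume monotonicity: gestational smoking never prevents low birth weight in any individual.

p₁ = P(outcome | exposed) = 302/3573 = 0.084523
p₀ = P(outcome | unexposed) = 200/4205 = 0.047562
PN = (p₁ − p₀)/p₁ = (0.084523 − 0.047562) / 0.084523 ≈ 0.43728.
Attributable cases ≈ PN × (exposed cases) = 0.43728 × 302 ≈ 132.06.

about 132 cases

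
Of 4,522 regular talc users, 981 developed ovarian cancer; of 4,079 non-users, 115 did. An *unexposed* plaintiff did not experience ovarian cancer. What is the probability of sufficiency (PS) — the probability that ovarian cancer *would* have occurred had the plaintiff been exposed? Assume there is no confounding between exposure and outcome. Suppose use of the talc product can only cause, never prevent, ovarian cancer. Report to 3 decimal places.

p₁ = P(outcome | exposed) = 981/4522 = 0.21694
p₀ = P(outcome | unexposed) = 115/4079 = 0.028193
Under exogeneity and monotonicity, PS = (p₁ − p₀) / (1 − p₀).
PS = (0.21694 − 0.028193) / (1 − 0.028193) = 0.18875 / 0.97181 ≈ 0.1942

PS ≈ 0.194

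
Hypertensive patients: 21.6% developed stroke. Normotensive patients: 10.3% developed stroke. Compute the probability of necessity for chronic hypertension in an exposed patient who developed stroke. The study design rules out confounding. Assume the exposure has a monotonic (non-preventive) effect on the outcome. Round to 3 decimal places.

p₁ = 0.216, p₀ = 0.103.
Under exogeneity and monotonicity, PN = (p₁ − p₀) / p₁.
PN = (0.216 − 0.103) / 0.216 = 0.113 / 0.216 ≈ 0.5231

PN ≈ 0.523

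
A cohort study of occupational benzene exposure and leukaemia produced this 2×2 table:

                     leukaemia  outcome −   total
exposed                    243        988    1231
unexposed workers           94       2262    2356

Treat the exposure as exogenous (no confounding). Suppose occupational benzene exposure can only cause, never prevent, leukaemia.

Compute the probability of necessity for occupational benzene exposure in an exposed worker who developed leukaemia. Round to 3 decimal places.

p₁ = P(outcome | exposed) = 243/1231 = 0.1974
p₀ = P(outcome | unexposed) = 94/2356 = 0.039898
Under exogeneity and monotonicity, PN = (p₁ − p₀) / p₁.
PN = (0.1974 − 0.039898) / 0.1974 = 0.1575 / 0.1974 ≈ 0.7979

PN ≈ 0.798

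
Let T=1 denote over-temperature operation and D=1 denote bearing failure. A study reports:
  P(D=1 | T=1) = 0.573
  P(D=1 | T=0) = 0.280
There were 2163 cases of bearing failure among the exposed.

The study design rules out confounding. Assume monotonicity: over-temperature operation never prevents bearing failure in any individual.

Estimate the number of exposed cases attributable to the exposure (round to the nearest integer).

about 1106 cases

Let p₁ = 0.573, p₀ = 0.28.
PN = (p₁ − p₀)/p₁ = (0.573 − 0.28) / 0.573 ≈ 0.51134.
Attributable cases ≈ PN × (exposed cases) = 0.51134 × 2163 ≈ 1106.04.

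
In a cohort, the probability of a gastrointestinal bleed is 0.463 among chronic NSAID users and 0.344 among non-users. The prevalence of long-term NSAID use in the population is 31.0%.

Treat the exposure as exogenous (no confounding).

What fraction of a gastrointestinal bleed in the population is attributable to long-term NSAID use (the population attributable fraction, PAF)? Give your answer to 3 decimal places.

Let p₁ = 0.463, p₀ = 0.344.
Overall risk P(Y=1) = π·p₁ + (1−π)·p₀ = 0.31×0.463 + 0.69×0.344 = 0.38089.
Under exogeneity, PAF = [P(Y=1) − p₀] / P(Y=1).
PAF = (0.38089 − 0.344) / 0.38089 ≈ 0.0969

PAF ≈ 0.097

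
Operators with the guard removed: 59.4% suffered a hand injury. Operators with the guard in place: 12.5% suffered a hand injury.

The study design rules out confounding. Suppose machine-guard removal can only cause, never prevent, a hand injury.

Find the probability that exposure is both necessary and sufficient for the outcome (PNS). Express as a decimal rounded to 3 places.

p₁ = 0.594, p₀ = 0.125.
Under exogeneity and monotonicity, PNS = p₁ − p₀.
PNS = 0.594 − 0.125 = 0.469

PNS ≈ 0.469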